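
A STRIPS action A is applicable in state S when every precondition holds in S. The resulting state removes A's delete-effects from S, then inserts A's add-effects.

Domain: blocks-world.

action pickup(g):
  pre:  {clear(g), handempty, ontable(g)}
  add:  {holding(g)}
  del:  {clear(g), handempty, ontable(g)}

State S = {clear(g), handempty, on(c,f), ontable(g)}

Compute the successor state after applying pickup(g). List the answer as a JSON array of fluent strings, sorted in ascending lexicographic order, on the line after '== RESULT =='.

Progress:
  pre ⊆ S: {clear(g), handempty, ontable(g)} ⊆ S  — applicable
  S \ del = {on(c,f)}
  ∪ add   = {holding(g), on(c,f)}

== RESULT ==
["holding(g)", "on(c,f)"]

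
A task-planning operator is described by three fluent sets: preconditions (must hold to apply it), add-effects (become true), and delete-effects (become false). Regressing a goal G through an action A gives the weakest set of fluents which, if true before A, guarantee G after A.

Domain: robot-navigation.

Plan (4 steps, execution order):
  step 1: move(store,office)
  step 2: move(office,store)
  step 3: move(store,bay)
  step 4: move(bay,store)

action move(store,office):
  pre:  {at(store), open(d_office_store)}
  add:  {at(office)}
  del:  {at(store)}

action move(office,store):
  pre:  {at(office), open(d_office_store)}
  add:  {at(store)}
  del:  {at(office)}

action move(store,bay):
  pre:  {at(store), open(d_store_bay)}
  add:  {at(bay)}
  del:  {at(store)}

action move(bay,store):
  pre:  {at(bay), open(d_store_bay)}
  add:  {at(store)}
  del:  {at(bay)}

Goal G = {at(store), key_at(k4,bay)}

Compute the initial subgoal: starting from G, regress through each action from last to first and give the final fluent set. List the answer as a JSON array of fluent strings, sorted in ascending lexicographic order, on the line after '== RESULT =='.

Regress step by step:
  through step 4 (move(bay,store)): drop {at(store)}, keep {key_at(k4,bay)}, require {at(bay), open(d_store_bay)}
    → {at(bay), key_at(k4,bay), open(d_store_bay)}
  through step 3 (move(store,bay)): drop {at(bay)}, keep {key_at(k4,bay), open(d_store_bay)}, require {at(store), open(d_store_bay)}
    → {at(store), key_at(k4,bay), open(d_store_bay)}
  through step 2 (move(office,store)): drop {at(store)}, keep {key_at(k4,bay), open(d_store_bay)}, require {at(office), open(d_office_store)}
    → {at(office), key_at(k4,bay), open(d_office_store), open(d_store_bay)}
  through step 1 (move(store,office)): drop {at(office)}, keep {key_at(k4,bay), open(d_office_store), open(d_store_bay)}, require {at(store), open(d_office_store)}
    → {at(store), key_at(k4,bay), open(d_office_store), open(d_store_bay)}

== RESULT ==
["at(store)", "key_at(k4,bay)", "open(d_office_store)", "open(d_store_bay)"]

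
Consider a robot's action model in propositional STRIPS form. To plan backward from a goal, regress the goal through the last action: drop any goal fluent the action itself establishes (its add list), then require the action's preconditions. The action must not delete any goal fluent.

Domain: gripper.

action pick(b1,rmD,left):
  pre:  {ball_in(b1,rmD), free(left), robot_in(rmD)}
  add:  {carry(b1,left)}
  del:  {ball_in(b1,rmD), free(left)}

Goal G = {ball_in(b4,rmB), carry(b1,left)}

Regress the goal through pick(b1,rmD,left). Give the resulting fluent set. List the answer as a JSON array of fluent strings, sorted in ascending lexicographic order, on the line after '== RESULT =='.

Regress:
  G ∩ del = {}  (empty — regression defined)
  G \ add = {ball_in(b4,rmB), carry(b1,left)} \ {carry(b1,left)} = {ball_in(b4,rmB)}
  ∪ pre   = {ball_in(b4,rmB)} ∪ {ball_in(b1,rmD), free(left), robot_in(rmD)}
          = {ball_in(b1,rmD), ball_in(b4,rmB), free(left), robot_in(rmD)}

== RESULT ==
["ball_in(b1,rmD)", "ball_in(b4,rmB)", "free(left)", "robot_in(rmD)"]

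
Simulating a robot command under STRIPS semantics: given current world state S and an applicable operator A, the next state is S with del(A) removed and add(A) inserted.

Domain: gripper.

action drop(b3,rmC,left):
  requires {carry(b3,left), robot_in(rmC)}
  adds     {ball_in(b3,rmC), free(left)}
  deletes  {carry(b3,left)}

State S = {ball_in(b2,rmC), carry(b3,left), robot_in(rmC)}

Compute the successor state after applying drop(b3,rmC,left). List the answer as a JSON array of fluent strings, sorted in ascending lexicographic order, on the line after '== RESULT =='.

Progress:
  pre ⊆ S: {carry(b3,left), robot_in(rmC)} ⊆ S  — applicable
  S \ del = {ball_in(b2,rmC), robot_in(rmC)}
  ∪ add   = {ball_in(b2,rmC), ball_in(b3,rmC), free(left), robot_in(rmC)}

== RESULT ==
["ball_in(b2,rmC)", "ball_in(b3,rmC)", "free(left)", "robot_in(rmC)"]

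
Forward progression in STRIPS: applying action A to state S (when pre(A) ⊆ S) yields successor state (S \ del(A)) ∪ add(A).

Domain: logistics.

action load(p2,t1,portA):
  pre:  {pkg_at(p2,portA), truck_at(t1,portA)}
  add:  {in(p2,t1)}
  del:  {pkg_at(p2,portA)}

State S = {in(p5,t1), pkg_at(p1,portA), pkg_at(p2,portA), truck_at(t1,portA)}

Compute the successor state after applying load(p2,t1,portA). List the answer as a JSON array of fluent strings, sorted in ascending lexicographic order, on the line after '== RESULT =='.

Compute (S \ del) ∪ add:
  pre ⊆ S: {pkg_at(p2,portA), truck_at(t1,portA)} ⊆ S  — applicable
  S \ del = {in(p5,t1), pkg_at(p1,portA), truck_at(t1,portA)}
  ∪ add   = {in(p2,t1), in(p5,t1), pkg_at(p1,portA), truck_at(t1,portA)}

== RESULT ==
["in(p2,t1)", "in(p5,t1)", "pkg_at(p1,portA)", "truck_at(t1,portA)"]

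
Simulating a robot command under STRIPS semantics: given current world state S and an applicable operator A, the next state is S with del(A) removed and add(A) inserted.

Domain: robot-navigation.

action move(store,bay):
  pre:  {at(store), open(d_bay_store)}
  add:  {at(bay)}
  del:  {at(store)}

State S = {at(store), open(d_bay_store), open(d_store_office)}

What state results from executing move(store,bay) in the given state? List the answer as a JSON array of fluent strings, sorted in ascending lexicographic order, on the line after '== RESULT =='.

Compute (S \ del) ∪ add:
  pre ⊆ S: {at(store), open(d_bay_store)} ⊆ S  — applicable
  S \ del = {open(d_bay_store), open(d_store_office)}
  ∪ add   = {at(bay), open(d_bay_store), open(d_store_office)}

== RESULT ==
["at(bay)", "open(d_bay_store)", "open(d_store_office)"]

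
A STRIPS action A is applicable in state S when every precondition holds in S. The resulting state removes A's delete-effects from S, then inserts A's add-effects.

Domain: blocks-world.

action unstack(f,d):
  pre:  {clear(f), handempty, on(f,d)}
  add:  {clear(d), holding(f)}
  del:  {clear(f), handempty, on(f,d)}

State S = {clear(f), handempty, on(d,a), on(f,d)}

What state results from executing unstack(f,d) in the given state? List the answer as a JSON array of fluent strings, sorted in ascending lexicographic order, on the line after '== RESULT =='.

Compute (S \ del) ∪ add:
  pre ⊆ S: {clear(f), handempty, on(f,d)} ⊆ S  — applicable
  S \ del = {on(d,a)}
  ∪ add   = {clear(d), holding(f), on(d,a)}

== RESULT ==
["clear(d)", "holding(f)", "on(d,a)"]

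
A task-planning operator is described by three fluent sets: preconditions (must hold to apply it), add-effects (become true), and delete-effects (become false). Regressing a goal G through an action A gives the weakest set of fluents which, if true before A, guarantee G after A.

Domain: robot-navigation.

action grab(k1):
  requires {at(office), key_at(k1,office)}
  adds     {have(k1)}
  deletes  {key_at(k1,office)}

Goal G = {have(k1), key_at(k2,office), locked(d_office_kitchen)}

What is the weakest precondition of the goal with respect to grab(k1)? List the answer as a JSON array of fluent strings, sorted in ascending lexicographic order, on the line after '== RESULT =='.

Compute (G \ add) ∪ pre:
  G ∩ del = {}  (empty — regression defined)
  G \ add = {have(k1), key_at(k2,office), locked(d_office_kitchen)} \ {have(k1)} = {key_at(k2,office), locked(d_office_kitchen)}
  ∪ pre   = {key_at(k2,office), locked(d_office_kitchen)} ∪ {at(office), key_at(k1,office)}
          = {at(office), key_at(k1,office), key_at(k2,office), locked(d_office_kitchen)}

== RESULT ==
["at(office)", "key_at(k1,office)", "key_at(k2,office)", "locked(d_office_kitchen)"]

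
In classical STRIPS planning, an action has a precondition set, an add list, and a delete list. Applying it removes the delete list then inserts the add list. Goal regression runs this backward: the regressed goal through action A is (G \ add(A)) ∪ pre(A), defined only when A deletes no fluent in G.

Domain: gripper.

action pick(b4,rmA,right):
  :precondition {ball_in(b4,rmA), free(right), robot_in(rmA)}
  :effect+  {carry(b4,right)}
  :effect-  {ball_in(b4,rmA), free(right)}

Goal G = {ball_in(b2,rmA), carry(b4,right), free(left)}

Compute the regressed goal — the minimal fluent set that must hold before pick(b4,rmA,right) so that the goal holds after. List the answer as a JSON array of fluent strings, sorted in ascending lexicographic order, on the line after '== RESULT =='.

Regress:
  G ∩ del = {}  (empty — regression defined)
  G \ add = {ball_in(b2,rmA), carry(b4,right), free(left)} \ {carry(b4,right)} = {ball_in(b2,rmA), free(left)}
  ∪ pre   = {ball_in(b2,rmA), free(left)} ∪ {ball_in(b4,rmA), free(right), robot_in(rmA)}
          = {ball_in(b2,rmA), ball_in(b4,rmA), free(left), free(right), robot_in(rmA)}

== RESULT ==
["ball_in(b2,rmA)", "ball_in(b4,rmA)", "free(left)", "free(right)", "robot_in(rmA)"]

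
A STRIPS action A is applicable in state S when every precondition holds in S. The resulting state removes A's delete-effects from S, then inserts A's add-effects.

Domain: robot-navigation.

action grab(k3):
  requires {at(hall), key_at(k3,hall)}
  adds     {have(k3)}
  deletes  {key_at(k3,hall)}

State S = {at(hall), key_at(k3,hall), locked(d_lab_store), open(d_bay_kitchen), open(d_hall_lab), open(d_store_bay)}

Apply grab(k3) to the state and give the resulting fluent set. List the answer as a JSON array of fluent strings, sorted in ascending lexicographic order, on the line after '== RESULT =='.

Compute (S \ del) ∪ add:
  pre ⊆ S: {at(hall), key_at(k3,hall)} ⊆ S  — applicable
  S \ del = {at(hall), locked(d_lab_store), open(d_bay_kitchen), open(d_hall_lab), open(d_store_bay)}
  ∪ add   = {at(hall), have(k3), locked(d_lab_store), open(d_bay_kitchen), open(d_hall_lab), open(d_store_bay)}

== RESULT ==
["at(hall)", "have(k3)", "locked(d_lab_store)", "open(d_bay_kitchen)", "open(d_hall_lab)", "open(d_store_bay)"]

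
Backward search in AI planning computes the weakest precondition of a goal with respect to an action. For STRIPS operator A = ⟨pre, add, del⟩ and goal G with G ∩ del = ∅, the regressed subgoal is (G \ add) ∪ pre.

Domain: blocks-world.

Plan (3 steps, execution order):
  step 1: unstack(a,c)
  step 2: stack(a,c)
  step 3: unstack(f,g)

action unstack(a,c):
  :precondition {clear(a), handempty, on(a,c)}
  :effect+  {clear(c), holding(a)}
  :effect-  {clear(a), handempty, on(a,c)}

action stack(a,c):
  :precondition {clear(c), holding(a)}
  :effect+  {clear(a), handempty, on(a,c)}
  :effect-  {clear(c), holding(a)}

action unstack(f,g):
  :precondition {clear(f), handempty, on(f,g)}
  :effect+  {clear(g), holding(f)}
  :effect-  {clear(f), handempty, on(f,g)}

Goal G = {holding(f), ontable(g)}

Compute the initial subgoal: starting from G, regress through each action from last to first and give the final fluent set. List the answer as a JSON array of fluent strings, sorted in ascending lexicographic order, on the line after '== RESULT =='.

Regress step by step:
  through step 3 (unstack(f,g)): drop {holding(f)}, keep {ontable(g)}, require {clear(f), handempty, on(f,g)}
    → {clear(f), handempty, on(f,g), ontable(g)}
  through step 2 (stack(a,c)): drop {handempty}, keep {clear(f), on(f,g), ontable(g)}, require {clear(c), holding(a)}
    → {clear(c), clear(f), holding(a), on(f,g), ontable(g)}
  through step 1 (unstack(a,c)): drop {clear(c), holding(a)}, keep {clear(f), on(f,g), ontable(g)}, require {clear(a), handempty, on(a,c)}
    → {clear(a), clear(f), handempty, on(a,c), on(f,g), ontable(g)}

== RESULT ==
["clear(a)", "clear(f)", "handempty", "on(a,c)", "on(f,g)", "ontable(g)"]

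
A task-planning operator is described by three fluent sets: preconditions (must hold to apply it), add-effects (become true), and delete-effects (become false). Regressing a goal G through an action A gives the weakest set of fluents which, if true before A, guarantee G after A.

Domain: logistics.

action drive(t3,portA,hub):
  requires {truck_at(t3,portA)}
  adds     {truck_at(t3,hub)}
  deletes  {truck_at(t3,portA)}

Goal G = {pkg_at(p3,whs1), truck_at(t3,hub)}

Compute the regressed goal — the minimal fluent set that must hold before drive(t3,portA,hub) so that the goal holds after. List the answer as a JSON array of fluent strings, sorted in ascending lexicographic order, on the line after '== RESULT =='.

Compute (G \ add) ∪ pre:
  G ∩ del = {}  (empty — regression defined)
  G \ add = {pkg_at(p3,whs1), truck_at(t3,hub)} \ {truck_at(t3,hub)} = {pkg_at(p3,whs1)}
  ∪ pre   = {pkg_at(p3,whs1)} ∪ {truck_at(t3,portA)}
          = {pkg_at(p3,whs1), truck_at(t3,portA)}

== RESULT ==
["pkg_at(p3,whs1)", "truck_at(t3,portA)"]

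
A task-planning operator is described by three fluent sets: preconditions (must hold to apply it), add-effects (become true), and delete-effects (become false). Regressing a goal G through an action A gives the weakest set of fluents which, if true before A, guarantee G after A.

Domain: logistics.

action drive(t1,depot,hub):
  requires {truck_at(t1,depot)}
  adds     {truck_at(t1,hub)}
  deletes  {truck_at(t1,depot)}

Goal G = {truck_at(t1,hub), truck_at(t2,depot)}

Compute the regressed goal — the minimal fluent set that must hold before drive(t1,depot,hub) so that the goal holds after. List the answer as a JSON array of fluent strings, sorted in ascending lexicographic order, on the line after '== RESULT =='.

Compute (G \ add) ∪ pre:
  G ∩ del = {}  (empty — regression defined)
  G \ add = {truck_at(t1,hub), truck_at(t2,depot)} \ {truck_at(t1,hub)} = {truck_at(t2,depot)}
  ∪ pre   = {truck_at(t2,depot)} ∪ {truck_at(t1,depot)}
          = {truck_at(t1,depot), truck_at(t2,depot)}

== RESULT ==
["truck_at(t1,depot)", "truck_at(t2,depot)"]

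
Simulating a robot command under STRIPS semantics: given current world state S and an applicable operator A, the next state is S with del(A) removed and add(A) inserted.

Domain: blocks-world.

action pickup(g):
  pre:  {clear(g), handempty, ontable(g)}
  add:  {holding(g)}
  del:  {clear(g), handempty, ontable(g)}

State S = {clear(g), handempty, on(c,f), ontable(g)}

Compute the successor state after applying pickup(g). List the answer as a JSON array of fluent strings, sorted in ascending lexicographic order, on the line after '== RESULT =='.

Compute (S \ del) ∪ add:
  pre ⊆ S: {clear(g), handempty, ontable(g)} ⊆ S  — applicable
  S \ del = {on(c,f)}
  ∪ add   = {holding(g), on(c,f)}

== RESULT ==
["holding(g)", "on(c,f)"]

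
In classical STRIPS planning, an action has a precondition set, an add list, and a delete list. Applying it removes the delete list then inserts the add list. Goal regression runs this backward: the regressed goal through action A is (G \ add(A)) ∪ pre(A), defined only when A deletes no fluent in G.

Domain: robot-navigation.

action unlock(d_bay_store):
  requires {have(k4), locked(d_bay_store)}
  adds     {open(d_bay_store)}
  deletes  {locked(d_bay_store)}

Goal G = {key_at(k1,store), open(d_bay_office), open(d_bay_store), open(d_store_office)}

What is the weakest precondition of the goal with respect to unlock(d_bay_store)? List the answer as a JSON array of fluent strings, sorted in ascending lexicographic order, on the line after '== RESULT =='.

Regress:
  G ∩ del = {}  (empty — regression defined)
  G \ add = {key_at(k1,store), open(d_bay_office), open(d_bay_store), open(d_store_office)} \ {open(d_bay_store)} = {key_at(k1,store), open(d_bay_office), open(d_store_office)}
  ∪ pre   = {key_at(k1,store), open(d_bay_office), open(d_store_office)} ∪ {have(k4), locked(d_bay_store)}
          = {have(k4), key_at(k1,store), locked(d_bay_store), open(d_bay_office), open(d_store_office)}

== RESULT ==
["have(k4)", "key_at(k1,store)", "locked(d_bay_store)", "open(d_bay_office)", "open(d_store_office)"]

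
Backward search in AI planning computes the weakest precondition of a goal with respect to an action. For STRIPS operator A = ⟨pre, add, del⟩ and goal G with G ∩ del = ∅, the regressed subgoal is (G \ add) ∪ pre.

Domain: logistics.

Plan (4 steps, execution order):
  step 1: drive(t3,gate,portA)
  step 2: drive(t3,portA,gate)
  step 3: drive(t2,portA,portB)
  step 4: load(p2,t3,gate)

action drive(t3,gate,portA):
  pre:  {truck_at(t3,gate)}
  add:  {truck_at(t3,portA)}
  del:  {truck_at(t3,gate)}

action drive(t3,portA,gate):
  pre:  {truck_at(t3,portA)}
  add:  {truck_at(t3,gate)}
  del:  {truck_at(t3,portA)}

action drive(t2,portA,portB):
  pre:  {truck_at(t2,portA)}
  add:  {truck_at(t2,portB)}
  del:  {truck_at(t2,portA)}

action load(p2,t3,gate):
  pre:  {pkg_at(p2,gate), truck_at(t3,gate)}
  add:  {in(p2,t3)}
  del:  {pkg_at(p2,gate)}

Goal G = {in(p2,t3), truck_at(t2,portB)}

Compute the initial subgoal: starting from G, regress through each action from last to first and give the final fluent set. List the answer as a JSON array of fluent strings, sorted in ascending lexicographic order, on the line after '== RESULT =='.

Regress step by step:
  through step 4 (load(p2,t3,gate)): drop {in(p2,t3)}, keep {truck_at(t2,portB)}, require {pkg_at(p2,gate), truck_at(t3,gate)}
    → {pkg_at(p2,gate), truck_at(t2,portB), truck_at(t3,gate)}
  through step 3 (drive(t2,portA,portB)): drop {truck_at(t2,portB)}, keep {pkg_at(p2,gate), truck_at(t3,gate)}, require {truck_at(t2,portA)}
    → {pkg_at(p2,gate), truck_at(t2,portA), truck_at(t3,gate)}
  through step 2 (drive(t3,portA,gate)): drop {truck_at(t3,gate)}, keep {pkg_at(p2,gate), truck_at(t2,portA)}, require {truck_at(t3,portA)}
    → {pkg_at(p2,gate), truck_at(t2,portA), truck_at(t3,portA)}
  through step 1 (drive(t3,gate,portA)): drop {truck_at(t3,portA)}, keep {pkg_at(p2,gate), truck_at(t2,portA)}, require {truck_at(t3,gate)}
    → {pkg_at(p2,gate), truck_at(t2,portA), truck_at(t3,gate)}

== RESULT ==
["pkg_at(p2,gate)", "truck_at(t2,portA)", "truck_at(t3,gate)"]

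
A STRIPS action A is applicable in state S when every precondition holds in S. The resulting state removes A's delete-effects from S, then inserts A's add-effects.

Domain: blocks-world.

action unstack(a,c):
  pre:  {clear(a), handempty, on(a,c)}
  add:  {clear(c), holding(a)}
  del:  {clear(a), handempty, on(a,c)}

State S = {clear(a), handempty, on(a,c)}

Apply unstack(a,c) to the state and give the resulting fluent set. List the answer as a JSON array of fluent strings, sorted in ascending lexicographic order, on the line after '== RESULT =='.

Progress:
  pre ⊆ S: {clear(a), handempty, on(a,c)} ⊆ S  — applicable
  S \ del = {}
  ∪ add   = {clear(c), holding(a)}

== RESULT ==
["clear(c)", "holding(a)"]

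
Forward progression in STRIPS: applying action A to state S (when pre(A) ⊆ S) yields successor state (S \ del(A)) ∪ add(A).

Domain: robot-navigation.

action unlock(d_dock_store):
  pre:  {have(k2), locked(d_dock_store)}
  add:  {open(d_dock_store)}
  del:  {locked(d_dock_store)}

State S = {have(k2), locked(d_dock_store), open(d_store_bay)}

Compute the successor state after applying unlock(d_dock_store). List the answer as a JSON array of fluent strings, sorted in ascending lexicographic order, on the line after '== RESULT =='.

Compute (S \ del) ∪ add:
  pre ⊆ S: {have(k2), locked(d_dock_store)} ⊆ S  — applicable
  S \ del = {have(k2), open(d_store_bay)}
  ∪ add   = {have(k2), open(d_dock_store), open(d_store_bay)}

== RESULT ==
["have(k2)", "open(d_dock_store)", "open(d_store_bay)"]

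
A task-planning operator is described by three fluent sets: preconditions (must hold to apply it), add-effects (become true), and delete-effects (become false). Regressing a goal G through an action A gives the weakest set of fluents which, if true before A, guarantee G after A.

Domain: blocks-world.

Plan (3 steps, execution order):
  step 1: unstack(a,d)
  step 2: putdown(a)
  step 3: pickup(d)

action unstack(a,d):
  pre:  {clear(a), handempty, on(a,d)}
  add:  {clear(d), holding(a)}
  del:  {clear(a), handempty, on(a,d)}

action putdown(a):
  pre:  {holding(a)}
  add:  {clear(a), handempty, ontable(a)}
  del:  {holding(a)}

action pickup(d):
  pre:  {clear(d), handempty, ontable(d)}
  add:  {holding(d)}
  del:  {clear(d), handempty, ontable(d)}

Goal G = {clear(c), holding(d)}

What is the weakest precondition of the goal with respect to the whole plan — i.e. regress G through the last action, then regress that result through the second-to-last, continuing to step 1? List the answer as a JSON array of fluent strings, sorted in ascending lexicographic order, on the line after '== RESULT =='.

Work backward from the goal:
  through step 3 (pickup(d)): drop {holding(d)}, keep {clear(c)}, require {clear(d), handempty, ontable(d)}
    → {clear(c), clear(d), handempty, ontable(d)}
  through step 2 (putdown(a)): drop {handempty}, keep {clear(c), clear(d), ontable(d)}, require {holding(a)}
    → {clear(c), clear(d), holding(a), ontable(d)}
  through step 1 (unstack(a,d)): drop {clear(d), holding(a)}, keep {clear(c), ontable(d)}, require {clear(a), handempty, on(a,d)}
    → {clear(a), clear(c), handempty, on(a,d), ontable(d)}

== RESULT ==
["clear(a)", "clear(c)", "handempty", "on(a,d)", "ontable(d)"]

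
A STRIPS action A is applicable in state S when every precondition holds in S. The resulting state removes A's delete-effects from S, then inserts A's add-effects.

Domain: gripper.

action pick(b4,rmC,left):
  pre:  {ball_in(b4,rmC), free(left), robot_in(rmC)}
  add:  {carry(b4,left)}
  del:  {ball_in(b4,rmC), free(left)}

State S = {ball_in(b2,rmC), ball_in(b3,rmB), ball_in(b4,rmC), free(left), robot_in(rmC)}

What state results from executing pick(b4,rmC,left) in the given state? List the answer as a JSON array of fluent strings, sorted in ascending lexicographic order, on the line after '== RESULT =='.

Progress:
  pre ⊆ S: {ball_in(b4,rmC), free(left), robot_in(rmC)} ⊆ S  — applicable
  S \ del = {ball_in(b2,rmC), ball_in(b3,rmB), robot_in(rmC)}
  ∪ add   = {ball_in(b2,rmC), ball_in(b3,rmB), carry(b4,left), robot_in(rmC)}

== RESULT ==
["ball_in(b2,rmC)", "ball_in(b3,rmB)", "carry(b4,left)", "robot_in(rmC)"]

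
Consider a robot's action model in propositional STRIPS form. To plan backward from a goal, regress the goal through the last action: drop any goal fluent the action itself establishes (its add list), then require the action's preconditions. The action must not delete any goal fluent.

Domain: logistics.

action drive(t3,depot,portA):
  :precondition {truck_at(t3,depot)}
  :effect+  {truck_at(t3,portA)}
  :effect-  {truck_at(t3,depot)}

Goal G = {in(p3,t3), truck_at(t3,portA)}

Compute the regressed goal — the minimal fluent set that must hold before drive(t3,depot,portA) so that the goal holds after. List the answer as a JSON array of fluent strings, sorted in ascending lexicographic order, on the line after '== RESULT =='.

Regress:
  G ∩ del = {}  (empty — regression defined)
  G \ add = {in(p3,t3), truck_at(t3,portA)} \ {truck_at(t3,portA)} = {in(p3,t3)}
  ∪ pre   = {in(p3,t3)} ∪ {truck_at(t3,depot)}
          = {in(p3,t3), truck_at(t3,depot)}

== RESULT ==
["in(p3,t3)", "truck_at(t3,depot)"]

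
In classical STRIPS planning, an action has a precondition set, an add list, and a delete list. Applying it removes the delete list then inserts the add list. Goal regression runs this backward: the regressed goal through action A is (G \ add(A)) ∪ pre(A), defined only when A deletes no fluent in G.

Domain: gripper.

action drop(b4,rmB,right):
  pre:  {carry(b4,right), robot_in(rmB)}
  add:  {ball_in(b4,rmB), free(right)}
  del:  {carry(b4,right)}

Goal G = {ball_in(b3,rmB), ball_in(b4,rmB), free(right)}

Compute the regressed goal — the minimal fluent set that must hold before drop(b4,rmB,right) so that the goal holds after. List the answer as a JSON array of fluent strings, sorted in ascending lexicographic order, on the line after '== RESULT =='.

Compute (G \ add) ∪ pre:
  G ∩ del = {}  (empty — regression defined)
  G \ add = {ball_in(b3,rmB), ball_in(b4,rmB), free(right)} \ {ball_in(b4,rmB), free(right)} = {ball_in(b3,rmB)}
  ∪ pre   = {ball_in(b3,rmB)} ∪ {carry(b4,right), robot_in(rmB)}
          = {ball_in(b3,rmB), carry(b4,right), robot_in(rmB)}

== RESULT ==
["ball_in(b3,rmB)", "carry(b4,right)", "robot_in(rmB)"]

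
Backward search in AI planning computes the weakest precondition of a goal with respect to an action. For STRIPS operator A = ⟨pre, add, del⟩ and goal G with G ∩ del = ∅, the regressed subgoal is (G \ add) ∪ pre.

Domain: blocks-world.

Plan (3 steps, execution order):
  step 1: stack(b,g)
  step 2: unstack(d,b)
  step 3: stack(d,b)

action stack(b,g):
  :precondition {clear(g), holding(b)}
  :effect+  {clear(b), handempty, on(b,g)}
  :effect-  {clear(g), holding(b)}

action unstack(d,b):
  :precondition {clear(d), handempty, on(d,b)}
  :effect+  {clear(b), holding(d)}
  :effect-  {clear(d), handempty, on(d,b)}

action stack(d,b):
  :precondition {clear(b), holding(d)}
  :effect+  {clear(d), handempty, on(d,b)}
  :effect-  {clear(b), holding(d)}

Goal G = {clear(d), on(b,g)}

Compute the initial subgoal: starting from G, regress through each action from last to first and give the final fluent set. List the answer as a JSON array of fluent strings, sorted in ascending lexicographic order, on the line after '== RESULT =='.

Work backward from the goal:
  through step 3 (stack(d,b)): drop {clear(d)}, keep {on(b,g)}, require {clear(b), holding(d)}
    → {clear(b), holding(d), on(b,g)}
  through step 2 (unstack(d,b)): drop {clear(b), holding(d)}, keep {on(b,g)}, require {clear(d), handempty, on(d,b)}
    → {clear(d), handempty, on(b,g), on(d,b)}
  through step 1 (stack(b,g)): drop {handempty, on(b,g)}, keep {clear(d), on(d,b)}, require {clear(g), holding(b)}
    → {clear(d), clear(g), holding(b), on(d,b)}

== RESULT ==
["clear(d)", "clear(g)", "holding(b)", "on(d,b)"]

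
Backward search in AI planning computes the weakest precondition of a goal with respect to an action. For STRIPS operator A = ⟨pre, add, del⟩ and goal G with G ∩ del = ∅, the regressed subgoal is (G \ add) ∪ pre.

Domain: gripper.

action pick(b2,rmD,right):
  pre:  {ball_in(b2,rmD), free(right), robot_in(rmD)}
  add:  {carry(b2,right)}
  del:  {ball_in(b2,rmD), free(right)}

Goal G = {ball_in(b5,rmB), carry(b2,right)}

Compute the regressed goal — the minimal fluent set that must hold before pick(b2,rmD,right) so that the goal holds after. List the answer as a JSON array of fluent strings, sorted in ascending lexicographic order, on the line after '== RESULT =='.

Compute (G \ add) ∪ pre:
  G ∩ del = {}  (empty — regression defined)
  G \ add = {ball_in(b5,rmB), carry(b2,right)} \ {carry(b2,right)} = {ball_in(b5,rmB)}
  ∪ pre   = {ball_in(b5,rmB)} ∪ {ball_in(b2,rmD), free(right), robot_in(rmD)}
          = {ball_in(b2,rmD), ball_in(b5,rmB), free(right), robot_in(rmD)}

== RESULT ==
["ball_in(b2,rmD)", "ball_in(b5,rmB)", "free(right)", "robot_in(rmD)"]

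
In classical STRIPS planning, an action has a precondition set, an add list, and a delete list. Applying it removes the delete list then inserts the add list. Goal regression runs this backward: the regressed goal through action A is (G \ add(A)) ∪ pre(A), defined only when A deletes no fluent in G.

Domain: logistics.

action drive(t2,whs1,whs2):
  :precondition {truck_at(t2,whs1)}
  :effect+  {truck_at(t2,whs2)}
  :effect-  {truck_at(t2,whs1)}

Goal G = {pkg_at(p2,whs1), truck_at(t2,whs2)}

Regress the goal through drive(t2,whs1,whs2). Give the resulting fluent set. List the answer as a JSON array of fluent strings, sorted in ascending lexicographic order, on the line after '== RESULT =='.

Regress:
  G ∩ del = {}  (empty — regression defined)
  G \ add = {pkg_at(p2,whs1), truck_at(t2,whs2)} \ {truck_at(t2,whs2)} = {pkg_at(p2,whs1)}
  ∪ pre   = {pkg_at(p2,whs1)} ∪ {truck_at(t2,whs1)}
          = {pkg_at(p2,whs1), truck_at(t2,whs1)}

== RESULT ==
["pkg_at(p2,whs1)", "truck_at(t2,whs1)"]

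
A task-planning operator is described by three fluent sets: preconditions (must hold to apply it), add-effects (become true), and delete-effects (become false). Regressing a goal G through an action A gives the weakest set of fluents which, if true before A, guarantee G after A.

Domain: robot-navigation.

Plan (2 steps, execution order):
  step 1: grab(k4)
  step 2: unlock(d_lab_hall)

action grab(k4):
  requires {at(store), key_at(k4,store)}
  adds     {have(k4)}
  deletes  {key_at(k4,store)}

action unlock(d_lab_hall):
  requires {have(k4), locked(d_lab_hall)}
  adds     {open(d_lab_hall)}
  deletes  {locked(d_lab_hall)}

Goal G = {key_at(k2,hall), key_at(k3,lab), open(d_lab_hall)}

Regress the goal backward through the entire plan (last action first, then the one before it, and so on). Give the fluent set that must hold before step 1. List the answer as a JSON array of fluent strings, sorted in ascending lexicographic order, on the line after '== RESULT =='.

Work backward from the goal:
  through step 2 (unlock(d_lab_hall)): drop {open(d_lab_hall)}, keep {key_at(k2,hall), key_at(k3,lab)}, require {have(k4), locked(d_lab_hall)}
    → {have(k4), key_at(k2,hall), key_at(k3,lab), locked(d_lab_hall)}
  through step 1 (grab(k4)): drop {have(k4)}, keep {key_at(k2,hall), key_at(k3,lab), locked(d_lab_hall)}, require {at(store), key_at(k4,store)}
    → {at(store), key_at(k2,hall), key_at(k3,lab), key_at(k4,store), locked(d_lab_hall)}

== RESULT ==
["at(store)", "key_at(k2,hall)", "key_at(k3,lab)", "key_at(k4,store)", "locked(d_lab_hall)"]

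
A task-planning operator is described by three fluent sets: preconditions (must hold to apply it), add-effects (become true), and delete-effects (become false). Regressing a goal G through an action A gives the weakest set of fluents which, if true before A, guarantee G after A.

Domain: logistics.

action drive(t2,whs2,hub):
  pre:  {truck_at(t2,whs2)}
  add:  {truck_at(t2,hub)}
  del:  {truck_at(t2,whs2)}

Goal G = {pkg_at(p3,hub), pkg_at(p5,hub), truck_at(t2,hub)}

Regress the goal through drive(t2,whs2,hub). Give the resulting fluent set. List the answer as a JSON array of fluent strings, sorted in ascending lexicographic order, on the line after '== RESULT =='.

Compute (G \ add) ∪ pre:
  G ∩ del = {}  (empty — regression defined)
  G \ add = {pkg_at(p3,hub), pkg_at(p5,hub), truck_at(t2,hub)} \ {truck_at(t2,hub)} = {pkg_at(p3,hub), pkg_at(p5,hub)}
  ∪ pre   = {pkg_at(p3,hub), pkg_at(p5,hub)} ∪ {truck_at(t2,whs2)}
          = {pkg_at(p3,hub), pkg_at(p5,hub), truck_at(t2,whs2)}

== RESULT ==
["pkg_at(p3,hub)", "pkg_at(p5,hub)", "truck_at(t2,whs2)"]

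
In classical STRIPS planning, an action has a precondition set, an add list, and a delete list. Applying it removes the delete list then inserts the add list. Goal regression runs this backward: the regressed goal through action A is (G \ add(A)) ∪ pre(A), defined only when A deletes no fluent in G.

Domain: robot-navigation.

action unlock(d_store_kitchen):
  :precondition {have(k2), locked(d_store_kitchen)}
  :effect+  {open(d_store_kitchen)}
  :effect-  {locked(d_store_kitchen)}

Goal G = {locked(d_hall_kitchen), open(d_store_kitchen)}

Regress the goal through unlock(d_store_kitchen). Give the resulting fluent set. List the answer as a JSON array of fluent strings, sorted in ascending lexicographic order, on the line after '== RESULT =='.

Regress:
  G ∩ del = {}  (empty — regression defined)
  G \ add = {locked(d_hall_kitchen), open(d_store_kitchen)} \ {open(d_store_kitchen)} = {locked(d_hall_kitchen)}
  ∪ pre   = {locked(d_hall_kitchen)} ∪ {have(k2), locked(d_store_kitchen)}
          = {have(k2), locked(d_hall_kitchen), locked(d_store_kitchen)}

== RESULT ==
["have(k2)", "locked(d_hall_kitchen)", "locked(d_store_kitchen)"]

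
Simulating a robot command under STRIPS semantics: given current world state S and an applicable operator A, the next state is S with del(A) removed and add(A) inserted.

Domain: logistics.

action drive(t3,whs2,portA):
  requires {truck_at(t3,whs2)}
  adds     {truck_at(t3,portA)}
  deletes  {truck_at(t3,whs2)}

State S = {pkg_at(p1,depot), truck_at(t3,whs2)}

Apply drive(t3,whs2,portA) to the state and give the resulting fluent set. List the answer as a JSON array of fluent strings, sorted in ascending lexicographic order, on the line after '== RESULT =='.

Progress:
  pre ⊆ S: {truck_at(t3,whs2)} ⊆ S  — applicable
  S \ del = {pkg_at(p1,depot)}
  ∪ add   = {pkg_at(p1,depot), truck_at(t3,portA)}

== RESULT ==
["pkg_at(p1,depot)", "truck_at(t3,portA)"]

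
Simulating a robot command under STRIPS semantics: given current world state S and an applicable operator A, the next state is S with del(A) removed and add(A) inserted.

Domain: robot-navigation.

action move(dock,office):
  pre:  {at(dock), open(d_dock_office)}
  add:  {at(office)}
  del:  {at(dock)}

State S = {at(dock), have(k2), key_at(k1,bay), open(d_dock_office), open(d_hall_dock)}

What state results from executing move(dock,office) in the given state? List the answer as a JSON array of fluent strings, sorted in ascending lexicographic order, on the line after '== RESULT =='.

Progress:
  pre ⊆ S: {at(dock), open(d_dock_office)} ⊆ S  — applicable
  S \ del = {have(k2), key_at(k1,bay), open(d_dock_office), open(d_hall_dock)}
  ∪ add   = {at(office), have(k2), key_at(k1,bay), open(d_dock_office), open(d_hall_dock)}

== RESULT ==
["at(office)", "have(k2)", "key_at(k1,bay)", "open(d_dock_office)", "open(d_hall_dock)"]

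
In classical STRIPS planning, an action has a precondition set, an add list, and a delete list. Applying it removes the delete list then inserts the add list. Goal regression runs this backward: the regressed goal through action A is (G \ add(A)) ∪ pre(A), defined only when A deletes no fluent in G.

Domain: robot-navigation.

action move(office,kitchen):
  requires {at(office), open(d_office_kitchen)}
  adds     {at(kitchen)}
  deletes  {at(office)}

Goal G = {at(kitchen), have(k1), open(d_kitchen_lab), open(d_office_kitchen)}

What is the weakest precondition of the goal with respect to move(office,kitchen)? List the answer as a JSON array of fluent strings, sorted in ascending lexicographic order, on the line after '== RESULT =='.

Regress:
  G ∩ del = {}  (empty — regression defined)
  G \ add = {at(kitchen), have(k1), open(d_kitchen_lab), open(d_office_kitchen)} \ {at(kitchen)} = {have(k1), open(d_kitchen_lab), open(d_office_kitchen)}
  ∪ pre   = {have(k1), open(d_kitchen_lab), open(d_office_kitchen)} ∪ {at(office), open(d_office_kitchen)}
          = {at(office), have(k1), open(d_kitchen_lab), open(d_office_kitchen)}

== RESULT ==
["at(office)", "have(k1)", "open(d_kitchen_lab)", "open(d_office_kitchen)"]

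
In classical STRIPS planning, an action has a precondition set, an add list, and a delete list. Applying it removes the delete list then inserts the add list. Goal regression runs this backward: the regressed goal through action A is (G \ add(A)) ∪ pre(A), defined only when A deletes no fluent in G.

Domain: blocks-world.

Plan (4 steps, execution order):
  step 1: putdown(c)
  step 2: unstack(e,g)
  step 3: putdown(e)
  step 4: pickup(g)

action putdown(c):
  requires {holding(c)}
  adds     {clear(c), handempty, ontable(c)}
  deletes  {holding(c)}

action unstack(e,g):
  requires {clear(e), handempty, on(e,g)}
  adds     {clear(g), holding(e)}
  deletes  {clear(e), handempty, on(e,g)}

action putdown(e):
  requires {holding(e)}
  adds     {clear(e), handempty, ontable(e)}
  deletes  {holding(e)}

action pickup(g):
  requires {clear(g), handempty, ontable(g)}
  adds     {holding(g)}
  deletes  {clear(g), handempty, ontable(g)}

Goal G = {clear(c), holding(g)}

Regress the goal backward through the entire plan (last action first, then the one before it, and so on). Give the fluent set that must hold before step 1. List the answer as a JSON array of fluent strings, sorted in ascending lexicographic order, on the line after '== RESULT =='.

Regress step by step:
  through step 4 (pickup(g)): drop {holding(g)}, keep {clear(c)}, require {clear(g), handempty, ontable(g)}
    → {clear(c), clear(g), handempty, ontable(g)}
  through step 3 (putdown(e)): drop {handempty}, keep {clear(c), clear(g), ontable(g)}, require {holding(e)}
    → {clear(c), clear(g), holding(e), ontable(g)}
  through step 2 (unstack(e,g)): drop {clear(g), holding(e)}, keep {clear(c), ontable(g)}, require {clear(e), handempty, on(e,g)}
    → {clear(c), clear(e), handempty, on(e,g), ontable(g)}
  through step 1 (putdown(c)): drop {clear(c), handempty}, keep {clear(e), on(e,g), ontable(g)}, require {holding(c)}
    → {clear(e), holding(c), on(e,g), ontable(g)}

== RESULT ==
["clear(e)", "holding(c)", "on(e,g)", "ontable(g)"]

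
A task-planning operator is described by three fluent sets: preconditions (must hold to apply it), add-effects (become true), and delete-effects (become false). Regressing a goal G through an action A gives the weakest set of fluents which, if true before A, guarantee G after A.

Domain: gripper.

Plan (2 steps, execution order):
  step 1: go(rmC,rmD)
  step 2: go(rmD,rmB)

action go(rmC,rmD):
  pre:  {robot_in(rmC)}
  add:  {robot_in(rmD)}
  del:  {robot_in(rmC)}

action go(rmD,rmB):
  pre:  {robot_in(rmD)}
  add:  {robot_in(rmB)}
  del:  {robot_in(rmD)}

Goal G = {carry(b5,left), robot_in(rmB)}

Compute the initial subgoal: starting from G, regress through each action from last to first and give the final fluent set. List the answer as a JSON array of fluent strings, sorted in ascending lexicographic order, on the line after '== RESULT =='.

Regress step by step:
  through step 2 (go(rmD,rmB)): drop {robot_in(rmB)}, keep {carry(b5,left)}, require {robot_in(rmD)}
    → {carry(b5,left), robot_in(rmD)}
  through step 1 (go(rmC,rmD)): drop {robot_in(rmD)}, keep {carry(b5,left)}, require {robot_in(rmC)}
    → {carry(b5,left), robot_in(rmC)}

== RESULT ==
["carry(b5,left)", "robot_in(rmC)"]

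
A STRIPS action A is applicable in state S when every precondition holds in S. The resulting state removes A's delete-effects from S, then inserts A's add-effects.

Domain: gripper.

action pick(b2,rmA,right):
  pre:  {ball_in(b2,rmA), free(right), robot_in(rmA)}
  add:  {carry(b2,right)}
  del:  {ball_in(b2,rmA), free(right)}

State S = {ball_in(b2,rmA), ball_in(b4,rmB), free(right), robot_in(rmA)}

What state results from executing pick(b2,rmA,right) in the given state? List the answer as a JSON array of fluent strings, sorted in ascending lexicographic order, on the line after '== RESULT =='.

Progress:
  pre ⊆ S: {ball_in(b2,rmA), free(right), robot_in(rmA)} ⊆ S  — applicable
  S \ del = {ball_in(b4,rmB), robot_in(rmA)}
  ∪ add   = {ball_in(b4,rmB), carry(b2,right), robot_in(rmA)}

== RESULT ==
["ball_in(b4,rmB)", "carry(b2,right)", "robot_in(rmA)"]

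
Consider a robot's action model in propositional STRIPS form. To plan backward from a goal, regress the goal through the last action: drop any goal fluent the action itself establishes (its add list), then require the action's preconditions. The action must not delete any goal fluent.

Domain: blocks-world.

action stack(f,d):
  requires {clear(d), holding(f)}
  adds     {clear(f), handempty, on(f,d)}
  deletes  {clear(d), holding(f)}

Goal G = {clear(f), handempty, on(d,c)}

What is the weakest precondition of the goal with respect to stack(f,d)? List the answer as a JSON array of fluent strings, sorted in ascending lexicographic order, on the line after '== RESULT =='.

Regress:
  G ∩ del = {}  (empty — regression defined)
  G \ add = {clear(f), handempty, on(d,c)} \ {clear(f), handempty, on(f,d)} = {on(d,c)}
  ∪ pre   = {on(d,c)} ∪ {clear(d), holding(f)}
          = {clear(d), holding(f), on(d,c)}

== RESULT ==
["clear(d)", "holding(f)", "on(d,c)"]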